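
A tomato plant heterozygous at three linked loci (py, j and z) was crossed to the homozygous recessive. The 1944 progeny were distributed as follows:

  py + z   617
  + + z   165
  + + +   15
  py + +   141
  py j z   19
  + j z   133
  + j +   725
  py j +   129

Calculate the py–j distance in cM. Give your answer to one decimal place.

16.9 cM

The two most frequent reciprocal classes, py + z and + j +, are the parental types, so the F1 was py + z / + j +.
The two rarest classes, py j z and + + +, are the double crossovers. Comparing them with the parentals, only the j allele has switched, so j is the middle locus and the order is py – j – z.
Crossovers in the py–j interval produce the single-crossover classes + + z and py j + (165 + 129 = 294) plus the double crossovers (34).
RF(py–j) = (294 + 34) / 1944 = 328/1944 = 0.1687 → 16.9 cM.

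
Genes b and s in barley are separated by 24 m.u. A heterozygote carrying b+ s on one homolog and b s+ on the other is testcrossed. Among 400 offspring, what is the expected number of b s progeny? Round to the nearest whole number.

A map distance of 24 m.u. corresponds to a recombination frequency of 0.240.
The F1 is b+ s / b s+, so b s is a recombinant gamete class with expected frequency r/2 = 0.240/2 = 0.1200.
Expected number = 0.1200 × 400 = 48.00 ≈ 48.

48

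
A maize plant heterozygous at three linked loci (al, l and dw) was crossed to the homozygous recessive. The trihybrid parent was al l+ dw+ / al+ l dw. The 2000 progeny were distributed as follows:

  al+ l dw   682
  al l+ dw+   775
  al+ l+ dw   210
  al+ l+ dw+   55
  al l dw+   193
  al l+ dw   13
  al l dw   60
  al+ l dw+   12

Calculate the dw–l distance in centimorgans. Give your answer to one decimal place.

21.4 centimorgans

The two rarest classes, al l+ dw and al+ l dw+, are the double crossovers. Comparing them with the parentals, only the dw allele has switched, so dw is the middle locus and the order is al – dw – l.
Crossovers in the dw–l interval produce the single-crossover classes al l dw+ and al+ l+ dw (193 + 210 = 403) plus the double crossovers (25).
RF(dw–l) = (403 + 25) / 2000 = 428/2000 = 0.2140 → 21.4 centimorgans.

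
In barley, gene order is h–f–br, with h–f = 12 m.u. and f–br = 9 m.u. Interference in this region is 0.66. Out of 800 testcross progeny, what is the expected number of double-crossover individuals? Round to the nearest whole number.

3

Map distances give recombination frequencies of 0.120 and 0.090 for the two intervals.
With interference 0.66 (so coincidence = 0.34), expected double-crossover frequency = 0.120 × 0.090 × 0.34 = 0.00367.
Expected number = 0.00367 × 800 = 2.94 ≈ 3.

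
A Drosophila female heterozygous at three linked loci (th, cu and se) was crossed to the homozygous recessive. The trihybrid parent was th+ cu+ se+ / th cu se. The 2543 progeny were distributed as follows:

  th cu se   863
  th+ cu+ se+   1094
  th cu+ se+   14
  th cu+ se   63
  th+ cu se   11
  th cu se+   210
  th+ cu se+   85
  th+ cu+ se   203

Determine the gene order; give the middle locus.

th

The two rarest classes, th cu+ se+ and th+ cu se, are the double crossovers. Comparing them with the parentals, only the th allele has switched, so th is the middle locus and the order is se – th – cu.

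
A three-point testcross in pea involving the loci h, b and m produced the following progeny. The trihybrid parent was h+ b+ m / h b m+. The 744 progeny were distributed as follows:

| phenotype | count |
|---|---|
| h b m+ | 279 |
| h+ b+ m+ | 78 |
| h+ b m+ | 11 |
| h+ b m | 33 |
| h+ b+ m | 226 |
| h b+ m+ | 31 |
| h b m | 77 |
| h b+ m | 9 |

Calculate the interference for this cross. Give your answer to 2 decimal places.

The two rarest classes, h b+ m and h+ b m+, are the double crossovers. Comparing them with the parentals, only the h allele has switched, so h is the middle locus and the order is m – h – b.
m–h: (155 + 20)/744 = 0.2352; h–b: (64 + 20)/744 = 0.1129.
Expected DCO frequency = 0.2352 × 0.1129 ≈ 0.02655; observed = 20/744 ≈ 0.02688.
Coefficient of coincidence = 0.02688/0.02655 ≈ 1.01; interference = 1 − 1.01 = -0.01.

-0.01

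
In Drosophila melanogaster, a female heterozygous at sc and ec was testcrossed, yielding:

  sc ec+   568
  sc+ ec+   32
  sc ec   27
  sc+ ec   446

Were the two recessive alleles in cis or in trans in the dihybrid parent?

trans

The two most frequent classes are sc+ ec (446) and sc ec+ (568); these are the parental (non-recombinant) types.
So the F1 carried sc+ ec on one chromosome and sc ec+ on the other — the recessive alleles are on opposite chromosomes (trans / repulsion).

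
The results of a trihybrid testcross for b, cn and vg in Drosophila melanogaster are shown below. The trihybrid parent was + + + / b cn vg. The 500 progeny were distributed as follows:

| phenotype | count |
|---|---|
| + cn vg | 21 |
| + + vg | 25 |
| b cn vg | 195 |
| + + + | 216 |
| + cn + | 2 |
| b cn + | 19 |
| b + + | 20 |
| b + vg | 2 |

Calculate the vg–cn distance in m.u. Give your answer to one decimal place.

The two rarest classes, + cn + and b + vg, are the double crossovers. Comparing them with the parentals, only the cn allele has switched, so cn is the middle locus and the order is vg – cn – b.
Crossovers in the vg–cn interval produce the single-crossover classes + + vg and b cn + (25 + 19 = 44) plus the double crossovers (4).
RF(vg–cn) = (44 + 4) / 500 = 48/500 = 0.0960 → 9.6 m.u.

9.6 m.u.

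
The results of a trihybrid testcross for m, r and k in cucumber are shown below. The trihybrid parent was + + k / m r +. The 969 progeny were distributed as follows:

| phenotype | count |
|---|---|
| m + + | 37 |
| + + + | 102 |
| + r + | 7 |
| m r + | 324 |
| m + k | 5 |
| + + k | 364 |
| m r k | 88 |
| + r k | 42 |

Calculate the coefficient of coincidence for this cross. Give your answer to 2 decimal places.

The two rarest classes, m + k and + r +, are the double crossovers. Comparing them with the parentals, only the m allele has switched, so m is the middle locus and the order is r – m – k.
r–m: (79 + 12)/969 = 0.0939; m–k: (190 + 12)/969 = 0.2085.
Expected DCO frequency = 0.0939 × 0.2085 ≈ 0.01958; observed = 12/969 ≈ 0.01238.
Coefficient of coincidence = 0.01238/0.01958 ≈ 0.63.

0.63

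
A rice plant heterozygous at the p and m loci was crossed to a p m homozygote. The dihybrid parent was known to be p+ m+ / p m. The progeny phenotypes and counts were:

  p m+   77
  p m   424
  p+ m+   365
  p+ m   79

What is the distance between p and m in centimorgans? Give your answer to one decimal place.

16.5 centimorgans

The recombinant classes are p+ m and p m+: 79 + 77 = 156.
Recombination frequency = 156/945 = 0.1651 ≈ 16.5%, i.e. 16.5 centimorgans.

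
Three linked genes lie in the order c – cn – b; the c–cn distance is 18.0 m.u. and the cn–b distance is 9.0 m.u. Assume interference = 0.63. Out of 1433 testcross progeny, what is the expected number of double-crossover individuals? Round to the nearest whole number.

9

Map distances give recombination frequencies of 0.180 and 0.090 for the two intervals.
With interference 0.63 (so coincidence = 0.37), expected double-crossover frequency = 0.180 × 0.090 × 0.37 = 0.00599.
Expected number = 0.00599 × 1433 = 8.59 ≈ 9.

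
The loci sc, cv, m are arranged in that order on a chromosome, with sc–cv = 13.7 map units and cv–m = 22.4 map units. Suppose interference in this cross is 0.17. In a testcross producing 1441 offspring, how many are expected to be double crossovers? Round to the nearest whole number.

37

Map distances give recombination frequencies of 0.137 and 0.224 for the two intervals.
With interference 0.17 (so coincidence = 0.83), expected double-crossover frequency = 0.137 × 0.224 × 0.83 = 0.02547.
Expected number = 0.02547 × 1441 = 36.70 ≈ 37.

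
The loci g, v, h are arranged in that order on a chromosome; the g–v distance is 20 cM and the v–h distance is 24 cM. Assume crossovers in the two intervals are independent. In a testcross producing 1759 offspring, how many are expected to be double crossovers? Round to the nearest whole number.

84

Map distances give recombination frequencies of 0.200 and 0.240 for the two intervals.
With no interference, expected double-crossover frequency = 0.200 × 0.240 = 0.04800.
Expected number = 0.04800 × 1759 = 84.43 ≈ 84.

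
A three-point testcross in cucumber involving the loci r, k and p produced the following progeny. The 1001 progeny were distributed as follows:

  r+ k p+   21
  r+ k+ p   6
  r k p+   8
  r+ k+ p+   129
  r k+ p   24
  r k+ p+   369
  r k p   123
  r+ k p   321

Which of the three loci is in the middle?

The two most frequent reciprocal classes, r k+ p+ and r+ k p, are the parental types, so the F1 was r k+ p+ / r+ k p.
The two rarest classes, r k p+ and r+ k+ p, are the double crossovers. Comparing them with the parentals, only the k allele has switched, so k is the middle locus and the order is r – k – p.

k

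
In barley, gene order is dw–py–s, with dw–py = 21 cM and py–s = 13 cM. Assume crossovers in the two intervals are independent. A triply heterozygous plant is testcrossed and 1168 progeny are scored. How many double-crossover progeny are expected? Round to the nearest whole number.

Map distances give recombination frequencies of 0.210 and 0.130 for the two intervals.
With no interference, expected double-crossover frequency = 0.210 × 0.130 = 0.02730.
Expected number = 0.02730 × 1168 = 31.89 ≈ 32.

32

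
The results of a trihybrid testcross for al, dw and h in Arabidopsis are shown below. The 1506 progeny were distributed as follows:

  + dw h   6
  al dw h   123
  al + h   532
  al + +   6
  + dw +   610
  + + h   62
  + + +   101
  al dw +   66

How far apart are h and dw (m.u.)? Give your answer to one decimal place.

The two most frequent reciprocal classes, al + h and + dw +, are the parental types, so the F1 was al + h / + dw +.
The two rarest classes, al + + and + dw h, are the double crossovers. Comparing them with the parentals, only the h allele has switched, so h is the middle locus and the order is dw – h – al.
Crossovers in the dw–h interval produce the single-crossover classes al dw h and + + + (123 + 101 = 224) plus the double crossovers (12).
RF(dw–h) = (224 + 12) / 1506 = 236/1506 = 0.1567 → 15.7 m.u.

15.7 m.u.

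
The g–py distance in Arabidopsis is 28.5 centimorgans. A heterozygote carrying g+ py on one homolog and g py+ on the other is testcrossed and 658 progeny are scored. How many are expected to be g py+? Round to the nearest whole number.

235

A map distance of 28.5 centimorgans corresponds to a recombination frequency of 0.285.
The F1 is g+ py / g py+, so g py+ is a parental gamete class with expected frequency (1 − r)/2 = 0.715/2 = 0.3575.
Expected number = 0.3575 × 658 = 235.24 ≈ 235.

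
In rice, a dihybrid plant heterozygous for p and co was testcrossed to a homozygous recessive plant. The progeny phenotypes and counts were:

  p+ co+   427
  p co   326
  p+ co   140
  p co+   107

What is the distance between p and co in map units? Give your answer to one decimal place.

The two most frequent classes, p+ co+ (427) and p co (326), are the parental types, so the F1 was p+ co+ / p co.
The recombinant classes are p+ co and p co+: 140 + 107 = 247.
Recombination frequency = 247/1000 = 0.2470 ≈ 24.7%, i.e. 24.7 map units.

24.7 map units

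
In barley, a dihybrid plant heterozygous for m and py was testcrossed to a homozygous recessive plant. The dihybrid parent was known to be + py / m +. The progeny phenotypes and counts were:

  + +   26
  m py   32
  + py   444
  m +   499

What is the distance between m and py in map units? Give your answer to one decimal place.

5.8 map units

The recombinant classes are + + and m py: 26 + 32 = 58.
Recombination frequency = 58/1001 = 0.0579 ≈ 5.8%, i.e. 5.8 map units.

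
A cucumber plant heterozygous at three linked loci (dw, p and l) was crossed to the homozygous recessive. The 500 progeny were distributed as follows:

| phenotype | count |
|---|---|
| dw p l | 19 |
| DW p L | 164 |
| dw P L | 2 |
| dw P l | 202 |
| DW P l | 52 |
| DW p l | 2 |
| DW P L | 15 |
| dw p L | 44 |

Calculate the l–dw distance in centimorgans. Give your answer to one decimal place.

20.0 centimorgans

The two most frequent reciprocal classes, DW p L and dw P l, are the parental types, so the F1 was DW p L / dw P l.
The two rarest classes, DW p l and dw P L, are the double crossovers. Comparing them with the parentals, only the l allele has switched, so l is the middle locus and the order is dw – l – p.
Crossovers in the dw–l interval produce the single-crossover classes dw p L and DW P l (44 + 52 = 96) plus the double crossovers (4).
RF(dw–l) = (96 + 4) / 500 = 100/500 = 0.2000 → 20.0 centimorgans.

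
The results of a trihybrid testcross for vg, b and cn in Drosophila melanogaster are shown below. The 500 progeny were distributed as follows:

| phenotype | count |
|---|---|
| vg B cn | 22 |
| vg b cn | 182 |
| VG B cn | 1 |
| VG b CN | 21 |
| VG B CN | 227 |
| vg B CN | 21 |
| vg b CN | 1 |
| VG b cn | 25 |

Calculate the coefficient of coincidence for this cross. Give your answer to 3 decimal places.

The two most frequent reciprocal classes, vg b cn and VG B CN, are the parental types, so the F1 was vg b cn / VG B CN.
The two rarest classes, vg b CN and VG B cn, are the double crossovers. Comparing them with the parentals, only the cn allele has switched, so cn is the middle locus and the order is b – cn – vg.
b–cn: (43 + 2)/500 = 0.0900; cn–vg: (46 + 2)/500 = 0.0960.
Expected DCO frequency = 0.0900 × 0.0960 ≈ 0.00864; observed = 2/500 ≈ 0.00400.
Coefficient of coincidence = 0.00400/0.00864 ≈ 0.463.

0.463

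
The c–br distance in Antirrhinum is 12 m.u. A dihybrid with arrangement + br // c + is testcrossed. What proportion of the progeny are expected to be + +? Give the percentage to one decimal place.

6.0%

A map distance of 12 m.u. corresponds to a recombination frequency of 0.120.
The F1 is + br / c +, so + + is a recombinant gamete class with expected frequency r/2 = 0.120/2 = 0.0600.
That is 0.0600 = 6.0% of the progeny.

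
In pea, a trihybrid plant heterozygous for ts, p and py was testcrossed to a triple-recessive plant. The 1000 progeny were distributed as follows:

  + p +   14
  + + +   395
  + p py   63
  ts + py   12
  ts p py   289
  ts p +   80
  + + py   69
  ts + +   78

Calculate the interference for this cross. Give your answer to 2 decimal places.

0.11

The two most frequent reciprocal classes, + + + and ts p py, are the parental types, so the F1 was + + + / ts p py.
The two rarest classes, + p + and ts + py, are the double crossovers. Comparing them with the parentals, only the p allele has switched, so p is the middle locus and the order is ts – p – py.
ts–p: (141 + 26)/1000 = 0.1670; p–py: (149 + 26)/1000 = 0.1750.
Expected DCO frequency = 0.1670 × 0.1750 ≈ 0.02923; observed = 26/1000 ≈ 0.02600.
Coefficient of coincidence = 0.02600/0.02923 ≈ 0.89; interference = 1 − 0.89 = 0.11.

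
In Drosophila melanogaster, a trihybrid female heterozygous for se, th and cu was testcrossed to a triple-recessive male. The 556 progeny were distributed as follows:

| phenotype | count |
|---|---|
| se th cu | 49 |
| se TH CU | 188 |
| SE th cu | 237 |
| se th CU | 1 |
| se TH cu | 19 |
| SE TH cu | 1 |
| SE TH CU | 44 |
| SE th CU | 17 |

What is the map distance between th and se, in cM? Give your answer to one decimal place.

17.1 cM

The two most frequent reciprocal classes, SE th cu and se TH CU, are the parental types, so the F1 was SE th cu / se TH CU.
The two rarest classes, SE TH cu and se th CU, are the double crossovers. Comparing them with the parentals, only the th allele has switched, so th is the middle locus and the order is cu – th – se.
Crossovers in the th–se interval produce the single-crossover classes se th cu and SE TH CU (49 + 44 = 93) plus the double crossovers (2).
RF(th–se) = (93 + 2) / 556 = 95/556 = 0.1709 → 17.1 cM.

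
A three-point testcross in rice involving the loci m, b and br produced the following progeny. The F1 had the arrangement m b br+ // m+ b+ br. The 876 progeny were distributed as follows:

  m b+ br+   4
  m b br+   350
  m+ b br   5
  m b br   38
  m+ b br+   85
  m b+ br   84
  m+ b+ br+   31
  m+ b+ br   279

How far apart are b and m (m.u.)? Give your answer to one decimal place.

20.3 m.u.

The two rarest classes, m b+ br+ and m+ b br, are the double crossovers. Comparing them with the parentals, only the b allele has switched, so b is the middle locus and the order is br – b – m.
Crossovers in the b–m interval produce the single-crossover classes m+ b br+ and m b+ br (85 + 84 = 169) plus the double crossovers (9).
RF(b–m) = (169 + 9) / 876 = 178/876 = 0.2032 → 20.3 m.u.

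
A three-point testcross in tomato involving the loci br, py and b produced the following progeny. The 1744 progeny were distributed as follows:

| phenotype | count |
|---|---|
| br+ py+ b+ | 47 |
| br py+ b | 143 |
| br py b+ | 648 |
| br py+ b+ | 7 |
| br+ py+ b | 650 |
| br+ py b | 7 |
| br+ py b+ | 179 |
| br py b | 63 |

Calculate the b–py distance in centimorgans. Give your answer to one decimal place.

7.1 centimorgans

The two most frequent reciprocal classes, br+ py+ b and br py b+, are the parental types, so the F1 was br+ py+ b / br py b+.
The two rarest classes, br+ py b and br py+ b+, are the double crossovers. Comparing them with the parentals, only the py allele has switched, so py is the middle locus and the order is b – py – br.
Crossovers in the b–py interval produce the single-crossover classes br+ py+ b+ and br py b (47 + 63 = 110) plus the double crossovers (14).
RF(b–py) = (110 + 14) / 1744 = 124/1744 = 0.0711 → 7.1 centimorgans.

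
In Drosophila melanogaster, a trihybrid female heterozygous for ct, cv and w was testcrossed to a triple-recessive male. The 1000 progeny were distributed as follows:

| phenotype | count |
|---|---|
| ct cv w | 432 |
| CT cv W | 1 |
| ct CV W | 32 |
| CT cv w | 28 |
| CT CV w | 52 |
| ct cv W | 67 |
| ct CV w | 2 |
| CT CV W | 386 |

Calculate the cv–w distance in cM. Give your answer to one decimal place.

The two most frequent reciprocal classes, ct cv w and CT CV W, are the parental types, so the F1 was ct cv w / CT CV W.
The two rarest classes, ct CV w and CT cv W, are the double crossovers. Comparing them with the parentals, only the cv allele has switched, so cv is the middle locus and the order is ct – cv – w.
Crossovers in the cv–w interval produce the single-crossover classes ct cv W and CT CV w (67 + 52 = 119) plus the double crossovers (3).
RF(cv–w) = (119 + 3) / 1000 = 122/1000 = 0.1220 → 12.2 cM.

12.2 cM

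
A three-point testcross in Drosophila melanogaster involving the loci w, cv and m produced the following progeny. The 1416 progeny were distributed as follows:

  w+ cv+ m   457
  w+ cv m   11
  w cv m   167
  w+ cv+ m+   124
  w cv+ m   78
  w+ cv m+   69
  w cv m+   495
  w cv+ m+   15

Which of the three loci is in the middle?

cv

The two most frequent reciprocal classes, w cv m+ and w+ cv+ m, are the parental types, so the F1 was w cv m+ / w+ cv+ m.
The two rarest classes, w cv+ m+ and w+ cv m, are the double crossovers. Comparing them with the parentals, only the cv allele has switched, so cv is the middle locus and the order is w – cv – m.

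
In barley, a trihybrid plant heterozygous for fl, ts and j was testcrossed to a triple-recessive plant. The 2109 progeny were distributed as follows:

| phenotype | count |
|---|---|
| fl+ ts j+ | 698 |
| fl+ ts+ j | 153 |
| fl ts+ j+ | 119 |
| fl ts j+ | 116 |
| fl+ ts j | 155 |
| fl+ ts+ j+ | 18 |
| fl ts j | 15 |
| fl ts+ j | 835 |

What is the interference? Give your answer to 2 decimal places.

The two most frequent reciprocal classes, fl ts+ j and fl+ ts j+, are the parental types, so the F1 was fl ts+ j / fl+ ts j+.
The two rarest classes, fl ts j and fl+ ts+ j+, are the double crossovers. Comparing them with the parentals, only the ts allele has switched, so ts is the middle locus and the order is fl – ts – j.
fl–ts: (269 + 33)/2109 = 0.1432; ts–j: (274 + 33)/2109 = 0.1456.
Expected DCO frequency = 0.1432 × 0.1456 ≈ 0.02085; observed = 33/2109 ≈ 0.01565.
Coefficient of coincidence = 0.01565/0.02085 ≈ 0.75; interference = 1 − 0.75 = 0.25.

0.25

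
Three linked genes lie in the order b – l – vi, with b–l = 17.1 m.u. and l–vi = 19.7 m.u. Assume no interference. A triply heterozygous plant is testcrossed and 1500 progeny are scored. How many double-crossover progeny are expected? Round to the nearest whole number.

51

Map distances give recombination frequencies of 0.171 and 0.197 for the two intervals.
With no interference, expected double-crossover frequency = 0.171 × 0.197 = 0.03369.
Expected number = 0.03369 × 1500 = 50.53 ≈ 51.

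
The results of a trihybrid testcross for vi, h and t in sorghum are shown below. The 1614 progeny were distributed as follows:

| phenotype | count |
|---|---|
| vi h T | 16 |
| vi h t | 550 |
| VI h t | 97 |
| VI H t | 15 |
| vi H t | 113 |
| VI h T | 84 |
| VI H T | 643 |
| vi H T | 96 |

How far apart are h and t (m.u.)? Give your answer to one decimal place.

14.1 m.u.

The two most frequent reciprocal classes, vi h t and VI H T, are the parental types, so the F1 was vi h t / VI H T.
The two rarest classes, vi h T and VI H t, are the double crossovers. Comparing them with the parentals, only the t allele has switched, so t is the middle locus and the order is h – t – vi.
Crossovers in the h–t interval produce the single-crossover classes vi H t and VI h T (113 + 84 = 197) plus the double crossovers (31).
RF(h–t) = (197 + 31) / 1614 = 228/1614 = 0.1413 → 14.1 m.u.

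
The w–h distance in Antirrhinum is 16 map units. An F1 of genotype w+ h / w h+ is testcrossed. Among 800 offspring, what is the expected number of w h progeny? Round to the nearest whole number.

A map distance of 16 map units corresponds to a recombination frequency of 0.160.
The F1 is w+ h / w h+, so w h is a recombinant gamete class with expected frequency r/2 = 0.160/2 = 0.0800.
Expected number = 0.0800 × 800 = 64.00 ≈ 64.

64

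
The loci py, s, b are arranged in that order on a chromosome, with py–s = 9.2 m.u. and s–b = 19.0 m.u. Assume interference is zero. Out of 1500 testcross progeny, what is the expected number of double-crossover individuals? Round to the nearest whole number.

Map distances give recombination frequencies of 0.092 and 0.190 for the two intervals.
With no interference, expected double-crossover frequency = 0.092 × 0.190 = 0.01748.
Expected number = 0.01748 × 1500 = 26.22 ≈ 26.

26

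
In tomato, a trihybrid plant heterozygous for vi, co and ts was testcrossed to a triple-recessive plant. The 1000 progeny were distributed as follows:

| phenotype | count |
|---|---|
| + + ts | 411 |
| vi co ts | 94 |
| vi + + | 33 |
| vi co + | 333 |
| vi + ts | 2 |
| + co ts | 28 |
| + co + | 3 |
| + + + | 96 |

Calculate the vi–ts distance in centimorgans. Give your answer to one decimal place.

19.5 centimorgans

The two most frequent reciprocal classes, + + ts and vi co +, are the parental types, so the F1 was + + ts / vi co +.
The two rarest classes, vi + ts and + co +, are the double crossovers. Comparing them with the parentals, only the vi allele has switched, so vi is the middle locus and the order is ts – vi – co.
Crossovers in the ts–vi interval produce the single-crossover classes + + + and vi co ts (96 + 94 = 190) plus the double crossovers (5).
RF(ts–vi) = (190 + 5) / 1000 = 195/1000 = 0.1950 → 19.5 centimorgans.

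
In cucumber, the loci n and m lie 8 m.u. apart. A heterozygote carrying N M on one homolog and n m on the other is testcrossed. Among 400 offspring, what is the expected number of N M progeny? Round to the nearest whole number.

184

A map distance of 8 m.u. corresponds to a recombination frequency of 0.080.
The F1 is N M / n m, so N M is a parental gamete class with expected frequency (1 − r)/2 = 0.920/2 = 0.4600.
Expected number = 0.4600 × 400 = 184.00 ≈ 184.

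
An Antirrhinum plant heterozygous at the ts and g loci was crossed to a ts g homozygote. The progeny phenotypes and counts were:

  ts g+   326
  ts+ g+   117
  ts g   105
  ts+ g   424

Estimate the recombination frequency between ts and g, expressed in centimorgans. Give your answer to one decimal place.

The two most frequent classes, ts+ g (424) and ts g+ (326), are the parental types, so the F1 was ts+ g / ts g+.
The recombinant classes are ts+ g+ and ts g: 117 + 105 = 222.
Recombination frequency = 222/972 = 0.2284 ≈ 22.8%, i.e. 22.8 centimorgans.

22.8 centimorgans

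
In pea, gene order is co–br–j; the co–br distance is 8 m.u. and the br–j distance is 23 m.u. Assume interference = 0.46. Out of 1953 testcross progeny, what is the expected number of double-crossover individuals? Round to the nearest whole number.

Map distances give recombination frequencies of 0.080 and 0.230 for the two intervals.
With interference 0.46 (so coincidence = 0.54), expected double-crossover frequency = 0.080 × 0.230 × 0.54 = 0.00994.
Expected number = 0.00994 × 1953 = 19.41 ≈ 19.

19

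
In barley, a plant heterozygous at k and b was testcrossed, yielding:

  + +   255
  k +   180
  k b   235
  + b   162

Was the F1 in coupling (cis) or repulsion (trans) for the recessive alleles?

cis

The two most frequent classes are + + (255) and k b (235); these are the parental (non-recombinant) types.
So the F1 carried + + on one chromosome and k b on the other — the recessive alleles are on the same chromosome (cis / coupling).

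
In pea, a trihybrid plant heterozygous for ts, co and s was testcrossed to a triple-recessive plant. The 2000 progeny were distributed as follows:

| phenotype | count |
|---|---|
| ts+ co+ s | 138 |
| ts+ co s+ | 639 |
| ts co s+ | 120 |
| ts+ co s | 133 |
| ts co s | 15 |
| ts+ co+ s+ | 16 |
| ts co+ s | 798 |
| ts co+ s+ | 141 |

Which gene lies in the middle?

The two most frequent reciprocal classes, ts co+ s and ts+ co s+, are the parental types, so the F1 was ts co+ s / ts+ co s+.
The two rarest classes, ts co s and ts+ co+ s+, are the double crossovers. Comparing them with the parentals, only the co allele has switched, so co is the middle locus and the order is s – co – ts.

co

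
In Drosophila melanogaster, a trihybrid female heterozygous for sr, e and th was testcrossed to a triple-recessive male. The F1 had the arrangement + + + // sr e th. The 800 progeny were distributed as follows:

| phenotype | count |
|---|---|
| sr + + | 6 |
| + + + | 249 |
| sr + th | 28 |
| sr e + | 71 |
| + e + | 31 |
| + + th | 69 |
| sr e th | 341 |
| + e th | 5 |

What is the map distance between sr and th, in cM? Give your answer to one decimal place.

18.9 cM

The two rarest classes, sr + + and + e th, are the double crossovers. Comparing them with the parentals, only the sr allele has switched, so sr is the middle locus and the order is th – sr – e.
Crossovers in the th–sr interval produce the single-crossover classes + + th and sr e + (69 + 71 = 140) plus the double crossovers (11).
RF(th–sr) = (140 + 11) / 800 = 151/800 = 0.1888 → 18.9 cM.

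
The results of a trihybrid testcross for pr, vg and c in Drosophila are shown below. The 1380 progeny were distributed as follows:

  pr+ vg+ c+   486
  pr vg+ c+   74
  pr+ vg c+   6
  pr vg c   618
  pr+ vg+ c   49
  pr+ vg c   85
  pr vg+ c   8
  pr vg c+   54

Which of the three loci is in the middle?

vg

The two most frequent reciprocal classes, pr+ vg+ c+ and pr vg c, are the parental types, so the F1 was pr+ vg+ c+ / pr vg c.
The two rarest classes, pr+ vg c+ and pr vg+ c, are the double crossovers. Comparing them with the parentals, only the vg allele has switched, so vg is the middle locus and the order is pr – vg – c.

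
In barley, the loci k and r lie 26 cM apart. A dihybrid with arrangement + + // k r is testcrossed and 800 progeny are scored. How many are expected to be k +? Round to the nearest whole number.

A map distance of 26 cM corresponds to a recombination frequency of 0.260.
The F1 is + + / k r, so k + is a recombinant gamete class with expected frequency r/2 = 0.260/2 = 0.1300.
Expected number = 0.1300 × 800 = 104.00 ≈ 104.

104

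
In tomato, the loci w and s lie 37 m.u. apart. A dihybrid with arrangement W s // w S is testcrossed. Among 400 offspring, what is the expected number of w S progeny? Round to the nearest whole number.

A map distance of 37 m.u. corresponds to a recombination frequency of 0.370.
The F1 is W s / w S, so w S is a parental gamete class with expected frequency (1 − r)/2 = 0.630/2 = 0.3150.
Expected number = 0.3150 × 400 = 126.00 ≈ 126.

126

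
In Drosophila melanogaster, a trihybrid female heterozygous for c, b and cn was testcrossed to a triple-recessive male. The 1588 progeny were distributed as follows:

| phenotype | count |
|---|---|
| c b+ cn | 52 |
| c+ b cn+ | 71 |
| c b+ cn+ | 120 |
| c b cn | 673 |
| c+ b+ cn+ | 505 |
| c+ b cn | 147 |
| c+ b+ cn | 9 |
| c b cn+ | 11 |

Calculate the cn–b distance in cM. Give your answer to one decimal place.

9.0 cM

The two most frequent reciprocal classes, c+ b+ cn+ and c b cn, are the parental types, so the F1 was c+ b+ cn+ / c b cn.
The two rarest classes, c+ b+ cn and c b cn+, are the double crossovers. Comparing them with the parentals, only the cn allele has switched, so cn is the middle locus and the order is c – cn – b.
Crossovers in the cn–b interval produce the single-crossover classes c+ b cn+ and c b+ cn (71 + 52 = 123) plus the double crossovers (20).
RF(cn–b) = (123 + 20) / 1588 = 143/1588 = 0.0901 → 9.0 cM.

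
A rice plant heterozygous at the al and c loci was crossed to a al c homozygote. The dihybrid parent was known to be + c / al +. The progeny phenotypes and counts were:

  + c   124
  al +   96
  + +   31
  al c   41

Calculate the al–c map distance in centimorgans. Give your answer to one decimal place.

24.7 centimorgans

The recombinant classes are + + and al c: 31 + 41 = 72.
Recombination frequency = 72/292 = 0.2466 ≈ 24.7%, i.e. 24.7 centimorgans.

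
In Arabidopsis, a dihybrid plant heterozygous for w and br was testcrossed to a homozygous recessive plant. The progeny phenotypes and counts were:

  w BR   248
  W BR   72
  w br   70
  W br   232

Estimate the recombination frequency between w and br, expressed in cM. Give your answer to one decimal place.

The two most frequent classes, W br (232) and w BR (248), are the parental types, so the F1 was W br / w BR.
The recombinant classes are W BR and w br: 72 + 70 = 142.
Recombination frequency = 142/622 = 0.2283 ≈ 22.8%, i.e. 22.8 cM.

22.8 cM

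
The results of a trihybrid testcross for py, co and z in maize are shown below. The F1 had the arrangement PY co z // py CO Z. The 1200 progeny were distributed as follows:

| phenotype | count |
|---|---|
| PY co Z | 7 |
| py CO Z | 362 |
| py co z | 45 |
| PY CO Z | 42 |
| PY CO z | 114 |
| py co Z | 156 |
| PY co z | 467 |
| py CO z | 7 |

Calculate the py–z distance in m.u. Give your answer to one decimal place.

The two rarest classes, PY co Z and py CO z, are the double crossovers. Comparing them with the parentals, only the z allele has switched, so z is the middle locus and the order is py – z – co.
Crossovers in the py–z interval produce the single-crossover classes py co z and PY CO Z (45 + 42 = 87) plus the double crossovers (14).
RF(py–z) = (87 + 14) / 1200 = 101/1200 = 0.0842 → 8.4 m.u.

8.4 m.u.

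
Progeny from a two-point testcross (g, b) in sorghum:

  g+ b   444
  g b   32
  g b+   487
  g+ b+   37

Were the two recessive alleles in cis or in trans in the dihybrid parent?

trans

The two most frequent classes are g+ b (444) and g b+ (487); these are the parental (non-recombinant) types.
So the F1 carried g+ b on one chromosome and g b+ on the other — the recessive alleles are on opposite chromosomes (trans / repulsion).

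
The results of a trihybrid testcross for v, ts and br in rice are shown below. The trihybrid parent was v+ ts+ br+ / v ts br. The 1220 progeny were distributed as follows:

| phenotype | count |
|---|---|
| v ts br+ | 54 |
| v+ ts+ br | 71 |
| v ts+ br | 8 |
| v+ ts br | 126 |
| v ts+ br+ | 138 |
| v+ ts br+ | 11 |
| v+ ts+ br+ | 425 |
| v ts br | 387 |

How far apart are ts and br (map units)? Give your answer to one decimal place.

11.8 map units

The two rarest classes, v+ ts br+ and v ts+ br, are the double crossovers. Comparing them with the parentals, only the ts allele has switched, so ts is the middle locus and the order is br – ts – v.
Crossovers in the br–ts interval produce the single-crossover classes v+ ts+ br and v ts br+ (71 + 54 = 125) plus the double crossovers (19).
RF(br–ts) = (125 + 19) / 1220 = 144/1220 = 0.1180 → 11.8 map units.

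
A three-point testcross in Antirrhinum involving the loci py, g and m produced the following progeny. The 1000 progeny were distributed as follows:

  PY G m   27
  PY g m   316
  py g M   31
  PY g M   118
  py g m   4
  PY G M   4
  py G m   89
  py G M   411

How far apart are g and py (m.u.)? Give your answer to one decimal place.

The two most frequent reciprocal classes, py G M and PY g m, are the parental types, so the F1 was py G M / PY g m.
The two rarest classes, PY G M and py g m, are the double crossovers. Comparing them with the parentals, only the py allele has switched, so py is the middle locus and the order is g – py – m.
Crossovers in the g–py interval produce the single-crossover classes py g M and PY G m (31 + 27 = 58) plus the double crossovers (8).
RF(g–py) = (58 + 8) / 1000 = 66/1000 = 0.0660 → 6.6 m.u.

6.6 m.u.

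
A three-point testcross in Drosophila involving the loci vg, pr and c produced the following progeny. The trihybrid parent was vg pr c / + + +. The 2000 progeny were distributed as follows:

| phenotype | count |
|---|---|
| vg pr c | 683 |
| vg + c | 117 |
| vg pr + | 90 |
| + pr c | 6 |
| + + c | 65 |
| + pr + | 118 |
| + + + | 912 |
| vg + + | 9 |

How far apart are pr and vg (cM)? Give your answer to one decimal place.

12.5 cM

The two rarest classes, + pr c and vg + +, are the double crossovers. Comparing them with the parentals, only the vg allele has switched, so vg is the middle locus and the order is pr – vg – c.
Crossovers in the pr–vg interval produce the single-crossover classes vg + c and + pr + (117 + 118 = 235) plus the double crossovers (15).
RF(pr–vg) = (235 + 15) / 2000 = 250/2000 = 0.1250 → 12.5 cM.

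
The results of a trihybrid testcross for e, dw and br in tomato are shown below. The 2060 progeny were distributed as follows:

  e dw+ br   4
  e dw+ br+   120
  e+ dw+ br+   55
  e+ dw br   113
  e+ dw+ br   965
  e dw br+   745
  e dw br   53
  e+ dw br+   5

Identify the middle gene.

The two most frequent reciprocal classes, e dw br+ and e+ dw+ br, are the parental types, so the F1 was e dw br+ / e+ dw+ br.
The two rarest classes, e+ dw br+ and e dw+ br, are the double crossovers. Comparing them with the parentals, only the e allele has switched, so e is the middle locus and the order is br – e – dw.

e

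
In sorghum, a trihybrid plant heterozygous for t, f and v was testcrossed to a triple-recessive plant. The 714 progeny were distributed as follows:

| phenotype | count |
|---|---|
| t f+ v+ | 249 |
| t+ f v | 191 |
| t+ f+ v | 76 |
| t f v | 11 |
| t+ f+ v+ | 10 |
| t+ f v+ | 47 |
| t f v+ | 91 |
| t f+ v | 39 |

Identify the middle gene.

The two most frequent reciprocal classes, t+ f v and t f+ v+, are the parental types, so the F1 was t+ f v / t f+ v+.
The two rarest classes, t f v and t+ f+ v+, are the double crossovers. Comparing them with the parentals, only the t allele has switched, so t is the middle locus and the order is v – t – f.

t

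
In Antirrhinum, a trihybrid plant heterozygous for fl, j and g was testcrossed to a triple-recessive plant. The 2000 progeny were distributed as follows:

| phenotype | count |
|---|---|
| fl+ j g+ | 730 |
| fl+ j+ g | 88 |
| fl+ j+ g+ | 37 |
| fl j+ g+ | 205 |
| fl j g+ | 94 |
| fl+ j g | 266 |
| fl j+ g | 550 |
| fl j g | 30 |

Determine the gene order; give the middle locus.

The two most frequent reciprocal classes, fl j+ g and fl+ j g+, are the parental types, so the F1 was fl j+ g / fl+ j g+.
The two rarest classes, fl j g and fl+ j+ g+, are the double crossovers. Comparing them with the parentals, only the j allele has switched, so j is the middle locus and the order is g – j – fl.

j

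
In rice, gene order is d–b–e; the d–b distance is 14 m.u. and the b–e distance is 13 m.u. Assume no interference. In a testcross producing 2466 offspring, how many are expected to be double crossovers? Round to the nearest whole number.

45

Map distances give recombination frequencies of 0.140 and 0.130 for the two intervals.
With no interference, expected double-crossover frequency = 0.140 × 0.130 = 0.01820.
Expected number = 0.01820 × 2466 = 44.88 ≈ 45.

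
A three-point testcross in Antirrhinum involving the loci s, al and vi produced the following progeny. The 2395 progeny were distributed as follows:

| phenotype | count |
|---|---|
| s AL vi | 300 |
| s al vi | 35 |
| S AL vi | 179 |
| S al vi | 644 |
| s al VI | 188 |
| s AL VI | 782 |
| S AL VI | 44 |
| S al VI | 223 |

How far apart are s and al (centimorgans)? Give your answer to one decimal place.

18.6 centimorgans

The two most frequent reciprocal classes, S al vi and s AL VI, are the parental types, so the F1 was S al vi / s AL VI.
The two rarest classes, s al vi and S AL VI, are the double crossovers. Comparing them with the parentals, only the s allele has switched, so s is the middle locus and the order is al – s – vi.
Crossovers in the al–s interval produce the single-crossover classes S AL vi and s al VI (179 + 188 = 367) plus the double crossovers (79).
RF(al–s) = (367 + 79) / 2395 = 446/2395 = 0.1862 → 18.6 centimorgans.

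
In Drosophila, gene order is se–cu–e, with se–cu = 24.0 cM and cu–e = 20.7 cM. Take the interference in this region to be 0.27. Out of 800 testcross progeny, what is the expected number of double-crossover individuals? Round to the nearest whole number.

Map distances give recombination frequencies of 0.240 and 0.207 for the two intervals.
With interference 0.27 (so coincidence = 0.73), expected double-crossover frequency = 0.240 × 0.207 × 0.73 = 0.03627.
Expected number = 0.03627 × 800 = 29.01 ≈ 29.

29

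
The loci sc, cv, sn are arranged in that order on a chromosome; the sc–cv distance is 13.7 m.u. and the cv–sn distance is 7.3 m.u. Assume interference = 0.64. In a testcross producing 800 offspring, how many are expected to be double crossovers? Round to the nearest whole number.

Map distances give recombination frequencies of 0.137 and 0.073 for the two intervals.
With interference 0.64 (so coincidence = 0.36), expected double-crossover frequency = 0.137 × 0.073 × 0.36 = 0.00360.
Expected number = 0.00360 × 800 = 2.88 ≈ 3.

3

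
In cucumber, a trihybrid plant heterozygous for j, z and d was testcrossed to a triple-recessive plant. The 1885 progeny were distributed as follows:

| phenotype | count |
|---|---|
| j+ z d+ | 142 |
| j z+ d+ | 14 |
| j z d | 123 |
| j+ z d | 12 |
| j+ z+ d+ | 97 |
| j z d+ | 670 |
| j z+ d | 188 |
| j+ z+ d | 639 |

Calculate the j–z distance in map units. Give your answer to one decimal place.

The two most frequent reciprocal classes, j+ z+ d and j z d+, are the parental types, so the F1 was j+ z+ d / j z d+.
The two rarest classes, j+ z d and j z+ d+, are the double crossovers. Comparing them with the parentals, only the z allele has switched, so z is the middle locus and the order is d – z – j.
Crossovers in the z–j interval produce the single-crossover classes j z+ d and j+ z d+ (188 + 142 = 330) plus the double crossovers (26).
RF(z–j) = (330 + 26) / 1885 = 356/1885 = 0.1889 → 18.9 map units.

18.9 map units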